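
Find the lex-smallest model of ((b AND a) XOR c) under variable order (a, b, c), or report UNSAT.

a=0, b=0, c=1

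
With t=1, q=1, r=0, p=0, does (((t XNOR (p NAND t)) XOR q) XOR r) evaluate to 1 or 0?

Substituting: (((1 XNOR (0 NAND 1)) XOR 1) XOR 0)
= 0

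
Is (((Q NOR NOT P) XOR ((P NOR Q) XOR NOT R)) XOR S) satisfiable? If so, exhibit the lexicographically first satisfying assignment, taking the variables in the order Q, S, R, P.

Q=0, S=0, R=1, P=0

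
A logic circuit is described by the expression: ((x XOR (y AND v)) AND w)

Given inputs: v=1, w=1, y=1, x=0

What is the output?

Substituting: ((0 XOR (1 AND 1)) AND 1)
= 1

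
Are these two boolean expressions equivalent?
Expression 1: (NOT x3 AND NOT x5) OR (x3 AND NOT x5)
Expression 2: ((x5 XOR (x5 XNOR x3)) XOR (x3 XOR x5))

Yes, they are equivalent — the two output columns agree on all 4 assignments:
x3 | x5 | Expression 1 | Expression 2
-------------------------------------
0 | 0 | 1 | 1
0 | 1 | 0 | 0
1 | 0 | 1 | 1
1 | 1 | 0 | 0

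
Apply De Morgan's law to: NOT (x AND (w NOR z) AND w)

NOT x OR NOT (w NOR z) OR NOT w
De Morgan's: NOT(AND of terms) = OR of negations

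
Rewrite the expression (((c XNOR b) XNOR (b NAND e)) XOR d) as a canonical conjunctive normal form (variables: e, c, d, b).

(e OR c OR d OR NOT b) AND (e OR c OR NOT d OR b) AND (e OR NOT c OR d OR b) AND (e OR NOT c OR NOT d OR NOT b) AND (NOT e OR c OR NOT d OR b) AND (NOT e OR c OR NOT d OR NOT b) AND (NOT e OR NOT c OR d OR b) AND (NOT e OR NOT c OR d OR NOT b)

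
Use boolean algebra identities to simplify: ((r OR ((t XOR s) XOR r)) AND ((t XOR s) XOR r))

By absorption (E AND (E OR v) = E):
= ((t XOR s) XOR r)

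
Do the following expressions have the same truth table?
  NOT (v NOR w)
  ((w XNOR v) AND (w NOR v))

No. Counterexample: with w=0, v=0, Expression 1 = 0 but Expression 2 = 1.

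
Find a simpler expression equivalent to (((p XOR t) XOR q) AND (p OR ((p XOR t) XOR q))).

By absorption (E AND (E OR v) = E):
= ((p XOR t) XOR q)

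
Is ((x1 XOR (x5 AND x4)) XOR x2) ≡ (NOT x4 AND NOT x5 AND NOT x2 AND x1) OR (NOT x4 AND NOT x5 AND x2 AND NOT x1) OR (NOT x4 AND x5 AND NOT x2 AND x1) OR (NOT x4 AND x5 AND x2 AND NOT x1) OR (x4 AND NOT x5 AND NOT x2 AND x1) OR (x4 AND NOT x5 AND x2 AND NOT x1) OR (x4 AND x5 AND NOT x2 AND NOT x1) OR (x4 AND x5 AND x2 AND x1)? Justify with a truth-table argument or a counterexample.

Yes, they are equivalent — the two output columns agree on all 16 assignments:
x4 | x5 | x2 | x1 | Expression 1 | Expression 2
-----------------------------------------------
0 | 0 | 0 | 0 | 0 | 0
0 | 0 | 0 | 1 | 1 | 1
0 | 0 | 1 | 0 | 1 | 1
0 | 0 | 1 | 1 | 0 | 0
0 | 1 | 0 | 0 | 0 | 0
0 | 1 | 0 | 1 | 1 | 1
0 | 1 | 1 | 0 | 1 | 1
0 | 1 | 1 | 1 | 0 | 0
1 | 0 | 0 | 0 | 0 | 0
1 | 0 | 0 | 1 | 1 | 1
1 | 0 | 1 | 0 | 1 | 1
1 | 0 | 1 | 1 | 0 | 0
1 | 1 | 0 | 0 | 1 | 1
1 | 1 | 0 | 1 | 0 | 0
1 | 1 | 1 | 0 | 0 | 0
1 | 1 | 1 | 1 | 1 | 1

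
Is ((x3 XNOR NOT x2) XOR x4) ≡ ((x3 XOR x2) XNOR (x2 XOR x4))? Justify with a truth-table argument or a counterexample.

No. Counterexample: with x4=0, x3=0, x2=0, Expression 1 = 0 but Expression 2 = 1.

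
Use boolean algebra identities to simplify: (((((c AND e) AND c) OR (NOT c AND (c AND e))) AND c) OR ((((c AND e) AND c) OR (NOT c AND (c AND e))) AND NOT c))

By distribution ((E AND v) OR (E AND NOT v) = E) then distribution ((E AND v) OR (E AND NOT v) = E):
= (c AND e)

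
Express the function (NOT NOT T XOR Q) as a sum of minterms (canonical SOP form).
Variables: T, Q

Σm(1, 2) = (NOT T AND Q) OR (T AND NOT Q)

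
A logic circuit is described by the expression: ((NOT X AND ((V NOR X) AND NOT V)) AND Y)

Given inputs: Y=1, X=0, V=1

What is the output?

Substituting: ((NOT 0 AND ((1 NOR 0) AND NOT 1)) AND 1)
= 0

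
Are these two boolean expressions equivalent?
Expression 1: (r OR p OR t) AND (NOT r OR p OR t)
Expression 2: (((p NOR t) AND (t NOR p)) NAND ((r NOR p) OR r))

Yes, they are equivalent — the two output columns agree on all 8 assignments:
r | p | t | Expression 1 | Expression 2
---------------------------------------
0 | 0 | 0 | 0 | 0
0 | 0 | 1 | 1 | 1
0 | 1 | 0 | 1 | 1
0 | 1 | 1 | 1 | 1
1 | 0 | 0 | 0 | 0
1 | 0 | 1 | 1 | 1
1 | 1 | 0 | 1 | 1
1 | 1 | 1 | 1 | 1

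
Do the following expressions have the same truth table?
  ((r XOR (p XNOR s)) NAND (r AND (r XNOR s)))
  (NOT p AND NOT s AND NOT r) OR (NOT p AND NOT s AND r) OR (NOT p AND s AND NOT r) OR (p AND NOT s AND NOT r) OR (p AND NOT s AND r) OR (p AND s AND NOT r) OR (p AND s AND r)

Yes, they are equivalent — the two output columns agree on all 8 assignments:
p | s | r | Expression 1 | Expression 2
---------------------------------------
0 | 0 | 0 | 1 | 1
0 | 0 | 1 | 1 | 1
0 | 1 | 0 | 1 | 1
0 | 1 | 1 | 0 | 0
1 | 0 | 0 | 1 | 1
1 | 0 | 1 | 1 | 1
1 | 1 | 0 | 1 | 1
1 | 1 | 1 | 1 | 1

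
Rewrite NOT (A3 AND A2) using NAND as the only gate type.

(((A3 NAND A2) NAND (A3 NAND A2)) NAND ((A3 NAND A2) NAND (A3 NAND A2)))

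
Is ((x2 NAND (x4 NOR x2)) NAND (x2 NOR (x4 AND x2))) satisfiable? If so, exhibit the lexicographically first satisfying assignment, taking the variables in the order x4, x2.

x4=0, x2=1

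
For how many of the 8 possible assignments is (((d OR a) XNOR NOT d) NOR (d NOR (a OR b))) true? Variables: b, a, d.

Satisfying assignments: (0,0,1), (0,1,1), (1,0,0), (1,0,1), (1,1,1)
Count: 5 out of 8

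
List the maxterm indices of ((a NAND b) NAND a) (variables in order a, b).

ΠM(2) = (NOT a OR b)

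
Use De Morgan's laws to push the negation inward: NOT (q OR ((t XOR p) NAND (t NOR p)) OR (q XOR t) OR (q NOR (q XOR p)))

NOT q AND NOT ((t XOR p) NAND (t NOR p)) AND NOT (q XOR t) AND NOT (q NOR (q XOR p))
De Morgan's: NOT(OR of terms) = AND of negations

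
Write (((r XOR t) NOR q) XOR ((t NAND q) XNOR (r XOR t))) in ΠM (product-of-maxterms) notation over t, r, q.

ΠM(1, 5) = (t OR r OR NOT q) AND (NOT t OR r OR NOT q)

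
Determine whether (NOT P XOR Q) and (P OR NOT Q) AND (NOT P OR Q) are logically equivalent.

Yes, they are equivalent — the two output columns agree on all 4 assignments:
P | Q | Expression 1 | Expression 2
-----------------------------------
0 | 0 | 1 | 1
0 | 1 | 0 | 0
1 | 0 | 0 | 0
1 | 1 | 1 | 1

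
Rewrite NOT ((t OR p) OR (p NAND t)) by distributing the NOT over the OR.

NOT (t OR p) AND NOT (p NAND t)
De Morgan's: NOT(OR of terms) = AND of negations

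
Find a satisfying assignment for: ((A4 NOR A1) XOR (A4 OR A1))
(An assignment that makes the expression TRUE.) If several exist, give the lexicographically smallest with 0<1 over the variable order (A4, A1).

A4=0, A1=0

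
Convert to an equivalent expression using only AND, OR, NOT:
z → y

NOT z OR y
(Implication elimination: A → B = NOT A OR B)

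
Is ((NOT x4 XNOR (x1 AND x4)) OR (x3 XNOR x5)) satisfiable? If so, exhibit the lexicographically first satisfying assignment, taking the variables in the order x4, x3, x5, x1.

x4=0, x3=0, x5=0, x1=0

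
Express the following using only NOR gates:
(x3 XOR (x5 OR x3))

((((x3 NOR ((x5 NOR x3) NOR (x5 NOR x3))) NOR (x3 NOR ((x5 NOR x3) NOR (x5 NOR x3)))) NOR ((x3 NOR ((x5 NOR x3) NOR (x5 NOR x3))) NOR (x3 NOR ((x5 NOR x3) NOR (x5 NOR x3))))) NOR ((((x3 NOR x3) NOR (((x5 NOR x3) NOR (x5 NOR x3)) NOR ((x5 NOR x3) NOR (x5 NOR x3)))) NOR ((x3 NOR x3) NOR (((x5 NOR x3) NOR (x5 NOR x3)) NOR ((x5 NOR x3) NOR (x5 NOR x3))))) NOR (((x3 NOR x3) NOR (((x5 NOR x3) NOR (x5 NOR x3)) NOR ((x5 NOR x3) NOR (x5 NOR x3)))) NOR ((x3 NOR x3) NOR (((x5 NOR x3) NOR (x5 NOR x3)) NOR ((x5 NOR x3) NOR (x5 NOR x3)))))))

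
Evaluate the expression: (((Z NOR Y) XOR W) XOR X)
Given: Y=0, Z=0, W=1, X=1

Substituting: (((0 NOR 0) XOR 1) XOR 1)
= 1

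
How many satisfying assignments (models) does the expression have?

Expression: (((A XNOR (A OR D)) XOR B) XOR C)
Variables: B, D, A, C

Satisfying assignments: (0,0,0,0), (0,0,1,0), (0,1,0,1), (0,1,1,0), (1,0,0,1), (1,0,1,1), (1,1,0,0), (1,1,1,1)
Count: 8 out of 16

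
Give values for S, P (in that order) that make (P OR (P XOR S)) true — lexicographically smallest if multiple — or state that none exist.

S=0, P=1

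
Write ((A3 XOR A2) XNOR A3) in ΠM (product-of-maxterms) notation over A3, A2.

ΠM(1, 3) = (A3 OR NOT A2) AND (NOT A3 OR NOT A2)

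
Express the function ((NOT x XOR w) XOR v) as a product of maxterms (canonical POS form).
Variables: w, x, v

ΠM(1, 2, 4, 7) = (w OR x OR NOT v) AND (w OR NOT x OR v) AND (NOT w OR x OR v) AND (NOT w OR NOT x OR NOT v)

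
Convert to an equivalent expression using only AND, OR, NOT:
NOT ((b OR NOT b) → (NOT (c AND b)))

(b OR NOT b) AND (c AND b)
(Negated implication: NOT(A → B) = A AND NOT B)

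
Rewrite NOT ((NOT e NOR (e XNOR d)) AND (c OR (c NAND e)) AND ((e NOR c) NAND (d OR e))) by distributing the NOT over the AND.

NOT (NOT e NOR (e XNOR d)) OR NOT (c OR (c NAND e)) OR NOT ((e NOR c) NAND (d OR e))
De Morgan's: NOT(AND of terms) = OR of negations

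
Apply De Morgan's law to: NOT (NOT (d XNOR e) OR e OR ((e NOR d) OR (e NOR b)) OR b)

(d XNOR e) AND NOT e AND NOT ((e NOR d) OR (e NOR b)) AND NOT b
De Morgan's: NOT(OR of terms) = AND of negations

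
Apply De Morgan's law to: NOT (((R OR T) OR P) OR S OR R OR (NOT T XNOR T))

NOT ((R OR T) OR P) AND NOT S AND NOT R AND NOT (NOT T XNOR T)
De Morgan's: NOT(OR of terms) = AND of negations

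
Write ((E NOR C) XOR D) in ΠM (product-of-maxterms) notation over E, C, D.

ΠM(1, 2, 4, 6) = (E OR C OR NOT D) AND (E OR NOT C OR D) AND (NOT E OR C OR D) AND (NOT E OR NOT C OR D)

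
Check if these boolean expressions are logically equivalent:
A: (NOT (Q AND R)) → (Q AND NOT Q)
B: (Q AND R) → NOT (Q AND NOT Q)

No, Inverse is not equivalent to original (counterexample: R=0, Q=0)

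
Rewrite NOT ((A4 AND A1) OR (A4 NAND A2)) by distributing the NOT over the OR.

NOT (A4 AND A1) AND NOT (A4 NAND A2)
De Morgan's: NOT(OR of terms) = AND of negations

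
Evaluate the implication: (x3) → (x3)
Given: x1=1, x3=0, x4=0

Antecedent (x3) = 0; consequent (x3) = 0.
0 → 0 = 1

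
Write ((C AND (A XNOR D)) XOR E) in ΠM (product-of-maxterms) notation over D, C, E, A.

ΠM(0, 1, 5, 6, 8, 9, 12, 15) = (D OR C OR E OR A) AND (D OR C OR E OR NOT A) AND (D OR NOT C OR E OR NOT A) AND (D OR NOT C OR NOT E OR A) AND (NOT D OR C OR E OR A) AND (NOT D OR C OR E OR NOT A) AND (NOT D OR NOT C OR E OR A) AND (NOT D OR NOT C OR NOT E OR NOT A)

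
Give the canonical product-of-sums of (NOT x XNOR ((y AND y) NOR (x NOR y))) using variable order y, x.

ΠM(0, 1, 2) = (y OR x) AND (y OR NOT x) AND (NOT y OR x)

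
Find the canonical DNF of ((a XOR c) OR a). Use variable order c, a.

(NOT c AND a) OR (c AND NOT a) OR (c AND a)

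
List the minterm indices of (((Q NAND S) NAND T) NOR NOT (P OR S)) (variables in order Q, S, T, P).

Σm(3, 6, 7, 11) = (NOT Q AND NOT S AND T AND P) OR (NOT Q AND S AND T AND NOT P) OR (NOT Q AND S AND T AND P) OR (Q AND NOT S AND T AND P)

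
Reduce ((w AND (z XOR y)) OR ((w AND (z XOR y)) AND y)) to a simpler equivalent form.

By absorption (E OR (E AND v) = E):
= (w AND (z XOR y))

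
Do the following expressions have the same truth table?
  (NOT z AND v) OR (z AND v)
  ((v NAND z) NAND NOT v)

Yes, they are equivalent — the two output columns agree on all 4 assignments:
z | v | Expression 1 | Expression 2
-----------------------------------
0 | 0 | 0 | 0
0 | 1 | 1 | 1
1 | 0 | 0 | 0
1 | 1 | 1 | 1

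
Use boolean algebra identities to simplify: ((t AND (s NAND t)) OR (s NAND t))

By absorption (E OR (E AND v) = E):
= (s NAND t)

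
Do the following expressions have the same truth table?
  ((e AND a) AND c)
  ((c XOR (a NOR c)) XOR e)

No. Counterexample: with a=0, c=0, e=0, Expression 1 = 0 but Expression 2 = 1.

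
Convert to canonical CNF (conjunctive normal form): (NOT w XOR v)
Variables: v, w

(v OR NOT w) AND (NOT v OR w)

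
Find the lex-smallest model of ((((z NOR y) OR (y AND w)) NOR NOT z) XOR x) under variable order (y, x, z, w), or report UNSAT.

y=0, x=0, z=1, w=0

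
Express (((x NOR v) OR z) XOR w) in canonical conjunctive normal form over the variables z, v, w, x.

(z OR v OR w OR NOT x) AND (z OR v OR NOT w OR x) AND (z OR NOT v OR w OR x) AND (z OR NOT v OR w OR NOT x) AND (NOT z OR v OR NOT w OR x) AND (NOT z OR v OR NOT w OR NOT x) AND (NOT z OR NOT v OR NOT w OR x) AND (NOT z OR NOT v OR NOT w OR NOT x)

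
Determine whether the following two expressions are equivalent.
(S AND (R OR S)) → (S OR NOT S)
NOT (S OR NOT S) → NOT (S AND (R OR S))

Yes, Contrapositive is always equivalent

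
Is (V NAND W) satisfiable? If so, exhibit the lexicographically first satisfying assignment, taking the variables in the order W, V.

W=0, V=0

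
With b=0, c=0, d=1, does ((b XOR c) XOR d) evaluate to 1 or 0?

Substituting: ((0 XOR 0) XOR 1)
= 1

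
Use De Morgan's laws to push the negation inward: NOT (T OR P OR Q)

NOT T AND NOT P AND NOT Q
De Morgan's: NOT(OR of terms) = AND of negations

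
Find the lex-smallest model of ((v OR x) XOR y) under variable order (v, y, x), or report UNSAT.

v=0, y=0, x=1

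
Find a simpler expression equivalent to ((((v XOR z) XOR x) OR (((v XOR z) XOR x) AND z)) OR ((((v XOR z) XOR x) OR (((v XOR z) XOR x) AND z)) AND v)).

By absorption (E OR (E AND v) = E) then absorption (E OR (E AND v) = E):
= ((v XOR z) XOR x)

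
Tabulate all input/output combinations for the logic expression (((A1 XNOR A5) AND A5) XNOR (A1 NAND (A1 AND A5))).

A5 | A1 | Output
----------------
0 | 0 | 0
0 | 1 | 0
1 | 0 | 0
1 | 1 | 0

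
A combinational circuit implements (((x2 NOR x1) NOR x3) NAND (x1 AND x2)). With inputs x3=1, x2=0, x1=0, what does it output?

Substituting: (((0 NOR 0) NOR 1) NAND (0 AND 0))
= 1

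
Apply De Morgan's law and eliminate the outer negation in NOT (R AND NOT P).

NOT R OR P
De Morgan's: NOT(AND of terms) = OR of negations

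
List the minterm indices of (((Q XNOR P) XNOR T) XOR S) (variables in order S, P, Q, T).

Σm(1, 2, 4, 7, 8, 11, 13, 14) = (NOT S AND NOT P AND NOT Q AND T) OR (NOT S AND NOT P AND Q AND NOT T) OR (NOT S AND P AND NOT Q AND NOT T) OR (NOT S AND P AND Q AND T) OR (S AND NOT P AND NOT Q AND NOT T) OR (S AND NOT P AND Q AND T) OR (S AND P AND NOT Q AND T) OR (S AND P AND Q AND NOT T)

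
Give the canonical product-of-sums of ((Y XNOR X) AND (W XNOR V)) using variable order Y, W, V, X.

ΠM(1, 2, 3, 4, 5, 7, 8, 10, 11, 12, 13, 14) = (Y OR W OR V OR NOT X) AND (Y OR W OR NOT V OR X) AND (Y OR W OR NOT V OR NOT X) AND (Y OR NOT W OR V OR X) AND (Y OR NOT W OR V OR NOT X) AND (Y OR NOT W OR NOT V OR NOT X) AND (NOT Y OR W OR V OR X) AND (NOT Y OR W OR NOT V OR X) AND (NOT Y OR W OR NOT V OR NOT X) AND (NOT Y OR NOT W OR V OR X) AND (NOT Y OR NOT W OR V OR NOT X) AND (NOT Y OR NOT W OR NOT V OR X)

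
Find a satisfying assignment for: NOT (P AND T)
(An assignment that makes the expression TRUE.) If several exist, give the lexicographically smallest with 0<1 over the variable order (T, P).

T=0, P=0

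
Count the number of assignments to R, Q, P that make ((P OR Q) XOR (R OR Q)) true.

Satisfying assignments: (0,0,1), (1,0,0)
Count: 2 out of 8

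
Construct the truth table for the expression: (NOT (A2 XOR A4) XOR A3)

A3 | A4 | A2 | Output
---------------------
0 | 0 | 0 | 1
0 | 0 | 1 | 0
0 | 1 | 0 | 0
0 | 1 | 1 | 1
1 | 0 | 0 | 0
1 | 0 | 1 | 1
1 | 1 | 0 | 1
1 | 1 | 1 | 0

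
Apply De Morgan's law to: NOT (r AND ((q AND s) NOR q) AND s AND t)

NOT r OR NOT ((q AND s) NOR q) OR NOT s OR NOT t
De Morgan's: NOT(AND of terms) = OR of negations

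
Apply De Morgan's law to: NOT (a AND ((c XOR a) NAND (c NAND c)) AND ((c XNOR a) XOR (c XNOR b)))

NOT a OR NOT ((c XOR a) NAND (c NAND c)) OR NOT ((c XNOR a) XOR (c XNOR b))
De Morgan's: NOT(AND of terms) = OR of negations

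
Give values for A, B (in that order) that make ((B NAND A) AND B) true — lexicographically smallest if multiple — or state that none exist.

A=0, B=1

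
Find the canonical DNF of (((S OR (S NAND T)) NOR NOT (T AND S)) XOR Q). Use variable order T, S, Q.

(NOT T AND NOT S AND Q) OR (NOT T AND S AND Q) OR (T AND NOT S AND Q) OR (T AND S AND Q)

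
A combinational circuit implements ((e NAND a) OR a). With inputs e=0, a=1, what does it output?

Substituting: ((0 NAND 1) OR 1)
= 1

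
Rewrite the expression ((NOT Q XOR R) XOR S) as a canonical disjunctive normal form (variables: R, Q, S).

(NOT R AND NOT Q AND NOT S) OR (NOT R AND Q AND S) OR (R AND NOT Q AND S) OR (R AND Q AND NOT S)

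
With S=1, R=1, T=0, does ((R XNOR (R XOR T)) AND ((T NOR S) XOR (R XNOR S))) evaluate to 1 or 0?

Substituting: ((1 XNOR (1 XOR 0)) AND ((0 NOR 1) XOR (1 XNOR 1)))
= 1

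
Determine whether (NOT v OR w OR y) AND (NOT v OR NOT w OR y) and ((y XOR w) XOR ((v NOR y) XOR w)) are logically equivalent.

Yes, they are equivalent — the two output columns agree on all 8 assignments:
v | w | y | Expression 1 | Expression 2
---------------------------------------
0 | 0 | 0 | 1 | 1
0 | 0 | 1 | 1 | 1
0 | 1 | 0 | 1 | 1
0 | 1 | 1 | 1 | 1
1 | 0 | 0 | 0 | 0
1 | 0 | 1 | 1 | 1
1 | 1 | 0 | 0 | 0
1 | 1 | 1 | 1 | 1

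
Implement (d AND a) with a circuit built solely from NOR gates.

((d NOR d) NOR (a NOR a))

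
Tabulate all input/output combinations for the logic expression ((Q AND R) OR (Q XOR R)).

R | Q | Output
--------------
0 | 0 | 0
0 | 1 | 1
1 | 0 | 1
1 | 1 | 1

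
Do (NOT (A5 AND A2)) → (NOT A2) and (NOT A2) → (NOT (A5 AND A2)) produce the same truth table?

No, Converse is not equivalent to original (counterexample: A2=1, A5=0)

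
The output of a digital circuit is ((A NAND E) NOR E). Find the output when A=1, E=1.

Substituting: ((1 NAND 1) NOR 1)
= 0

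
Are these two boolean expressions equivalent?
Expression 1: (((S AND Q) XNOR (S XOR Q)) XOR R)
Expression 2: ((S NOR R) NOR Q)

No. Counterexample: with S=0, Q=0, R=0, Expression 1 = 1 but Expression 2 = 0.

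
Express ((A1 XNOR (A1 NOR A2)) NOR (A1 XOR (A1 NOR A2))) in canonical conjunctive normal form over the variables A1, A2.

(A1 OR A2) AND (A1 OR NOT A2) AND (NOT A1 OR A2) AND (NOT A1 OR NOT A2)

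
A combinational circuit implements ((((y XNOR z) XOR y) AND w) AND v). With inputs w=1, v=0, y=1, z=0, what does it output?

Substituting: ((((1 XNOR 0) XOR 1) AND 1) AND 0)
= 0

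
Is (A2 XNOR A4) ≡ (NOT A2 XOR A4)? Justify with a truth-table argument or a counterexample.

Yes, they are equivalent — the two output columns agree on all 4 assignments:
A4 | A2 | Expression 1 | Expression 2
-------------------------------------
0 | 0 | 1 | 1
0 | 1 | 0 | 0
1 | 0 | 0 | 0
1 | 1 | 1 | 1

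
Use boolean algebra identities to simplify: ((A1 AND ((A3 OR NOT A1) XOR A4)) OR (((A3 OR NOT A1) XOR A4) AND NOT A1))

By distribution ((E AND v) OR (E AND NOT v) = E):
= ((A3 OR NOT A1) XOR A4)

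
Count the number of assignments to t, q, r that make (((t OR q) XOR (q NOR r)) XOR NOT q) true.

Satisfying assignments: (0,0,1), (0,1,0), (0,1,1), (1,0,0), (1,1,0), (1,1,1)
Count: 6 out of 8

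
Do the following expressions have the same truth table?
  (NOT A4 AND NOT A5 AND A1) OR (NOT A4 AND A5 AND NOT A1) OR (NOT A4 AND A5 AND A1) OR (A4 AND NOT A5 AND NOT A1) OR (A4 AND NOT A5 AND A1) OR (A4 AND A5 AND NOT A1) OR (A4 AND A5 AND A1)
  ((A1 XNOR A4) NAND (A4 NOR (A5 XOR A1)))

Yes, they are equivalent — the two output columns agree on all 8 assignments:
A4 | A5 | A1 | Expression 1 | Expression 2
------------------------------------------
0 | 0 | 0 | 0 | 0
0 | 0 | 1 | 1 | 1
0 | 1 | 0 | 1 | 1
0 | 1 | 1 | 1 | 1
1 | 0 | 0 | 1 | 1
1 | 0 | 1 | 1 | 1
1 | 1 | 0 | 1 | 1
1 | 1 | 1 | 1 | 1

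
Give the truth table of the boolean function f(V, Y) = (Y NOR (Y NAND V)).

V | Y | Output
--------------
0 | 0 | 0
0 | 1 | 0
1 | 0 | 0
1 | 1 | 0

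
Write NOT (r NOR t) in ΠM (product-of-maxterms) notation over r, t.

ΠM(0) = (r OR t)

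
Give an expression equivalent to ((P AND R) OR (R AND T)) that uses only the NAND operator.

((((P NAND R) NAND (P NAND R)) NAND ((P NAND R) NAND (P NAND R))) NAND (((R NAND T) NAND (R NAND T)) NAND ((R NAND T) NAND (R NAND T))))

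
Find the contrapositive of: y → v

Contrapositive: NOT v → NOT y
Note: A statement and its contrapositive are logically equivalent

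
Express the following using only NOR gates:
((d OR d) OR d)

((((d NOR d) NOR (d NOR d)) NOR d) NOR (((d NOR d) NOR (d NOR d)) NOR d))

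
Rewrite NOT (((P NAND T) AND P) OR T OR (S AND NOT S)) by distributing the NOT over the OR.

NOT ((P NAND T) AND P) AND NOT T AND NOT (S AND NOT S)
De Morgan's: NOT(OR of terms) = AND of negations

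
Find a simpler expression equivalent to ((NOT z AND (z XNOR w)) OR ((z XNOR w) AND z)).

By distribution ((E AND v) OR (E AND NOT v) = E):
= (z XNOR w)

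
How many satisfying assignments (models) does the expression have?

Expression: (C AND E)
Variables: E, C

Satisfying assignments: (1,1)
Count: 1 out of 4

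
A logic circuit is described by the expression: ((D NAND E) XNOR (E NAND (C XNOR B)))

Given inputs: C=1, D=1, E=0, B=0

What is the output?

Substituting: ((1 NAND 0) XNOR (0 NAND (1 XNOR 0)))
= 1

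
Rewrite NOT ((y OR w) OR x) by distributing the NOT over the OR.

NOT (y OR w) AND NOT x
De Morgan's: NOT(OR of terms) = AND of negations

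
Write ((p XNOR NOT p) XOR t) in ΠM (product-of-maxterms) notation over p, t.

ΠM(0, 2) = (p OR t) AND (NOT p OR t)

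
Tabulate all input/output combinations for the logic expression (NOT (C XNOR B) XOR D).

D | B | C | Output
------------------
0 | 0 | 0 | 0
0 | 0 | 1 | 1
0 | 1 | 0 | 1
0 | 1 | 1 | 0
1 | 0 | 0 | 1
1 | 0 | 1 | 0
1 | 1 | 0 | 0
1 | 1 | 1 | 1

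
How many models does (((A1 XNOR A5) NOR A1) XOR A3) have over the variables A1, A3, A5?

Satisfying assignments: (0,0,1), (0,1,0), (1,1,0), (1,1,1)
Count: 4 out of 8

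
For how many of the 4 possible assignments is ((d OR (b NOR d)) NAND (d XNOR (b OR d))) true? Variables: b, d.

Satisfying assignments: (1,0)
Count: 1 out of 4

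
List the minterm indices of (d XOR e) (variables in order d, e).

Σm(1, 2) = (NOT d AND e) OR (d AND NOT e)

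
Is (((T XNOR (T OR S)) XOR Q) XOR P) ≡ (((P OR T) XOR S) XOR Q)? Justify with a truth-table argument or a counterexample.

No. Counterexample: with S=0, Q=0, T=0, P=0, Expression 1 = 1 but Expression 2 = 0.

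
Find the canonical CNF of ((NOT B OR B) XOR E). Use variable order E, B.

(NOT E OR B) AND (NOT E OR NOT B)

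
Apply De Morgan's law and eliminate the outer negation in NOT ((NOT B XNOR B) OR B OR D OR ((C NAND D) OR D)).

NOT (NOT B XNOR B) AND NOT B AND NOT D AND NOT ((C NAND D) OR D)
De Morgan's: NOT(OR of terms) = AND of negations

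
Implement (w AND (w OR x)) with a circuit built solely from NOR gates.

((w NOR w) NOR (((w NOR x) NOR (w NOR x)) NOR ((w NOR x) NOR (w NOR x))))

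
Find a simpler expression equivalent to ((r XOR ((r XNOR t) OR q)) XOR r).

By XOR self-cancellation ((E XOR v) XOR v = E):
= ((r XNOR t) OR q)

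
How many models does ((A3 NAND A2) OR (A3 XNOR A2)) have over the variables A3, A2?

Satisfying assignments: (0,0), (0,1), (1,0), (1,1)
Count: 4 out of 4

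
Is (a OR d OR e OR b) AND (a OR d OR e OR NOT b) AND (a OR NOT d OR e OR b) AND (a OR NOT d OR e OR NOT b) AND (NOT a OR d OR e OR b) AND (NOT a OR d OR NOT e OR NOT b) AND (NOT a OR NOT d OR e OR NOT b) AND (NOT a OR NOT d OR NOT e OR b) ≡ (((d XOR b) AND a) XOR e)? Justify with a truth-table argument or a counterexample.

Yes, they are equivalent — the two output columns agree on all 16 assignments:
a | d | e | b | Expression 1 | Expression 2
-------------------------------------------
0 | 0 | 0 | 0 | 0 | 0
0 | 0 | 0 | 1 | 0 | 0
0 | 0 | 1 | 0 | 1 | 1
0 | 0 | 1 | 1 | 1 | 1
0 | 1 | 0 | 0 | 0 | 0
0 | 1 | 0 | 1 | 0 | 0
0 | 1 | 1 | 0 | 1 | 1
0 | 1 | 1 | 1 | 1 | 1
1 | 0 | 0 | 0 | 0 | 0
1 | 0 | 0 | 1 | 1 | 1
1 | 0 | 1 | 0 | 1 | 1
1 | 0 | 1 | 1 | 0 | 0
1 | 1 | 0 | 0 | 1 | 1
1 | 1 | 0 | 1 | 0 | 0
1 | 1 | 1 | 0 | 0 | 0
1 | 1 | 1 | 1 | 1 | 1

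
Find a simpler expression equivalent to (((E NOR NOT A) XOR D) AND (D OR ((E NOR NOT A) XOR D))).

By absorption (E AND (E OR v) = E):
= ((E NOR NOT A) XOR D)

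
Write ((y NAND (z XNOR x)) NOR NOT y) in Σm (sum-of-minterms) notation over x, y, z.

Σm(2, 7) = (NOT x AND y AND NOT z) OR (x AND y AND z)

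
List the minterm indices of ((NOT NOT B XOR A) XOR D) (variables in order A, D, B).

Σm(1, 2, 4, 7) = (NOT A AND NOT D AND B) OR (NOT A AND D AND NOT B) OR (A AND NOT D AND NOT B) OR (A AND D AND B)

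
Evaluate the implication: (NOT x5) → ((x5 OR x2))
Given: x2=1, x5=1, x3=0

Antecedent (NOT x5) = 0; consequent ((x5 OR x2)) = 1.
0 → 1 = 1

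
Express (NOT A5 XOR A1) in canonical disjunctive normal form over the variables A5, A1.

(NOT A5 AND NOT A1) OR (A5 AND A1)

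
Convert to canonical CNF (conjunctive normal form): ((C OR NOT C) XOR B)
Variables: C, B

(C OR NOT B) AND (NOT C OR NOT B)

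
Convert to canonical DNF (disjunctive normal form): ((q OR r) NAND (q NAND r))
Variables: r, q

(NOT r AND NOT q) OR (r AND q)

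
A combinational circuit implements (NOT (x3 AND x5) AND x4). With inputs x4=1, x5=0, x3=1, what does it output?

Substituting: (NOT (1 AND 0) AND 1)
= 1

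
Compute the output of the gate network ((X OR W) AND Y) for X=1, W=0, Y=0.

Substituting: ((1 OR 0) AND 0)
= 0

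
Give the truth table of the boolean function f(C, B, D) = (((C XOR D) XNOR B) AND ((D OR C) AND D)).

C | B | D | Output
------------------
0 | 0 | 0 | 0
0 | 0 | 1 | 0
0 | 1 | 0 | 0
0 | 1 | 1 | 1
1 | 0 | 0 | 0
1 | 0 | 1 | 1
1 | 1 | 0 | 0
1 | 1 | 1 | 0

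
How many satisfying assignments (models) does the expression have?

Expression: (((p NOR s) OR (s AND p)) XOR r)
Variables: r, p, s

Satisfying assignments: (0,0,0), (0,1,1), (1,0,1), (1,1,0)
Count: 4 out of 8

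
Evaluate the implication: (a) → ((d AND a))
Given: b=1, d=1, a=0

Antecedent (a) = 0; consequent ((d AND a)) = 0.
0 → 0 = 1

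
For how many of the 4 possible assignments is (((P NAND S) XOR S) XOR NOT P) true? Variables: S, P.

Satisfying assignments: (0,1), (1,0), (1,1)
Count: 3 out of 4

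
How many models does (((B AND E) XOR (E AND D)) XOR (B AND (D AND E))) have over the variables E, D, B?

Satisfying assignments: (1,0,1), (1,1,0), (1,1,1)
Count: 3 out of 8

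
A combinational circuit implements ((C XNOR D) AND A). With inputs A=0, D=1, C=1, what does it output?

Substituting: ((1 XNOR 1) AND 0)
= 0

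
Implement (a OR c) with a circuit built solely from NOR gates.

((a NOR c) NOR (a NOR c))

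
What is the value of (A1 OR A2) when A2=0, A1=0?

Substituting: (0 OR 0)
= 0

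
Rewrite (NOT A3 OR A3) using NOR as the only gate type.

(((A3 NOR A3) NOR A3) NOR ((A3 NOR A3) NOR A3))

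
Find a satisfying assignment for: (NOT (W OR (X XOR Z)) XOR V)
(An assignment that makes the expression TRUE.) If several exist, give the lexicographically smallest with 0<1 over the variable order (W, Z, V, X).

W=0, Z=0, V=0, X=0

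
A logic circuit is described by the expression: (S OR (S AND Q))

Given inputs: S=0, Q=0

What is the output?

Substituting: (0 OR (0 AND 0))
= 0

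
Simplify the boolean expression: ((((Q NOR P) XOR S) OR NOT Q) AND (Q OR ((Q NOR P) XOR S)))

By distribution ((E OR v) AND (E OR NOT v) = E):
= ((Q NOR P) XOR S)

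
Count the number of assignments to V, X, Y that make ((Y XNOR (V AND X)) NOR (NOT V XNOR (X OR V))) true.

Satisfying assignments: (0,0,1), (1,0,1), (1,1,0)
Count: 3 out of 8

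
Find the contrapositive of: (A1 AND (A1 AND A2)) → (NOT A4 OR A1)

Contrapositive: NOT (NOT A4 OR A1) → NOT (A1 AND (A1 AND A2))
Note: A statement and its contrapositive are logically equivalent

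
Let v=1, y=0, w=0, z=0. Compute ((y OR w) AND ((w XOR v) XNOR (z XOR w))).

Substituting: ((0 OR 0) AND ((0 XOR 1) XNOR (0 XOR 0)))
= 0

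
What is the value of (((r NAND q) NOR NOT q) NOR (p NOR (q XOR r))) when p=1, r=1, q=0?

Substituting: (((1 NAND 0) NOR NOT 0) NOR (1 NOR (0 XOR 1)))
= 1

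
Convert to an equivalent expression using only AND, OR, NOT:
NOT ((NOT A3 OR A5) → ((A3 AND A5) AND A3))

(NOT A3 OR A5) AND NOT ((A3 AND A5) AND A3)
(Negated implication: NOT(A → B) = A AND NOT B)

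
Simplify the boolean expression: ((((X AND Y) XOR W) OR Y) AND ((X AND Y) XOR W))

By absorption (E AND (E OR v) = E):
= ((X AND Y) XOR W)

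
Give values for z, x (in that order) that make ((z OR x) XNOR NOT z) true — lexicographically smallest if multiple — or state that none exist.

z=0, x=1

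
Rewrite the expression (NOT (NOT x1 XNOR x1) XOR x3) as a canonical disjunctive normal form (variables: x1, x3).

(NOT x1 AND NOT x3) OR (x1 AND NOT x3)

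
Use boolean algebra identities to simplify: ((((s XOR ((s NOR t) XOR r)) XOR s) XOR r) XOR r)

By XOR self-cancellation ((E XOR v) XOR v = E) then XOR self-cancellation ((E XOR v) XOR v = E):
= ((s NOR t) XOR r)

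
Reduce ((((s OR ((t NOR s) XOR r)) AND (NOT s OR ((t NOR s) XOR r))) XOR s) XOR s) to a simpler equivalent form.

By XOR self-cancellation ((E XOR v) XOR v = E) then distribution ((E OR v) AND (E OR NOT v) = E):
= ((t NOR s) XOR r)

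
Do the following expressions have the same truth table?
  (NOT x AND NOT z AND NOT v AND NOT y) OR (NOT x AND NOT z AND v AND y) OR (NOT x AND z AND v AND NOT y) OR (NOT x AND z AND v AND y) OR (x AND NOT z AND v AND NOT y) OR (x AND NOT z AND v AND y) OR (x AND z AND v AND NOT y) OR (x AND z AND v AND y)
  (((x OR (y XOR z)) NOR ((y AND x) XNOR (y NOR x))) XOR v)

Yes, they are equivalent — the two output columns agree on all 16 assignments:
x | z | v | y | Expression 1 | Expression 2
-------------------------------------------
0 | 0 | 0 | 0 | 1 | 1
0 | 0 | 0 | 1 | 0 | 0
0 | 0 | 1 | 0 | 0 | 0
0 | 0 | 1 | 1 | 1 | 1
0 | 1 | 0 | 0 | 0 | 0
0 | 1 | 0 | 1 | 0 | 0
0 | 1 | 1 | 0 | 1 | 1
0 | 1 | 1 | 1 | 1 | 1
1 | 0 | 0 | 0 | 0 | 0
1 | 0 | 0 | 1 | 0 | 0
1 | 0 | 1 | 0 | 1 | 1
1 | 0 | 1 | 1 | 1 | 1
1 | 1 | 0 | 0 | 0 | 0
1 | 1 | 0 | 1 | 0 | 0
1 | 1 | 1 | 0 | 1 | 1
1 | 1 | 1 | 1 | 1 | 1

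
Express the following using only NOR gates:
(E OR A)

((E NOR A) NOR (E NOR A))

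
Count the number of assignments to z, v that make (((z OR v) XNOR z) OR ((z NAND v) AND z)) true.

Satisfying assignments: (0,0), (1,0), (1,1)
Count: 3 out of 4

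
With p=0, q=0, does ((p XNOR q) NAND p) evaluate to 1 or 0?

Substituting: ((0 XNOR 0) NAND 0)
= 1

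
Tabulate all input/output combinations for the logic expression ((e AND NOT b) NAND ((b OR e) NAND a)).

b | e | a | Output
------------------
0 | 0 | 0 | 1
0 | 0 | 1 | 1
0 | 1 | 0 | 0
0 | 1 | 1 | 1
1 | 0 | 0 | 1
1 | 0 | 1 | 1
1 | 1 | 0 | 1
1 | 1 | 1 | 1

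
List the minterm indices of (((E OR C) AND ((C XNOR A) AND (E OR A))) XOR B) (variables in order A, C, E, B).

Σm(1, 2, 5, 7, 9, 11, 12, 14) = (NOT A AND NOT C AND NOT E AND B) OR (NOT A AND NOT C AND E AND NOT B) OR (NOT A AND C AND NOT E AND B) OR (NOT A AND C AND E AND B) OR (A AND NOT C AND NOT E AND B) OR (A AND NOT C AND E AND B) OR (A AND C AND NOT E AND NOT B) OR (A AND C AND E AND NOT B)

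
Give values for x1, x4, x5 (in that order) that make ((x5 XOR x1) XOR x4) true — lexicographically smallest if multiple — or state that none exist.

x1=0, x4=0, x5=1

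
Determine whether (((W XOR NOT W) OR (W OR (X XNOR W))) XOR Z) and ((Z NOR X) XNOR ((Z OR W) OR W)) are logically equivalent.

No. Counterexample: with X=0, Z=0, W=0, Expression 1 = 1 but Expression 2 = 0.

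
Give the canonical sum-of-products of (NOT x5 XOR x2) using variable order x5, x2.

Σm(0, 3) = (NOT x5 AND NOT x2) OR (x5 AND x2)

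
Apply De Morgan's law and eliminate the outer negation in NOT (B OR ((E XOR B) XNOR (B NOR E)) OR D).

NOT B AND NOT ((E XOR B) XNOR (B NOR E)) AND NOT D
De Morgan's: NOT(OR of terms) = AND of negations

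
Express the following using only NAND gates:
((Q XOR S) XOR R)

((((Q NAND (Q NAND S)) NAND (S NAND (Q NAND S))) NAND (((Q NAND (Q NAND S)) NAND (S NAND (Q NAND S))) NAND R)) NAND (R NAND (((Q NAND (Q NAND S)) NAND (S NAND (Q NAND S))) NAND R)))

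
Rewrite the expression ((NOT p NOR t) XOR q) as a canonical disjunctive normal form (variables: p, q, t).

(NOT p AND q AND NOT t) OR (NOT p AND q AND t) OR (p AND NOT q AND NOT t) OR (p AND q AND t)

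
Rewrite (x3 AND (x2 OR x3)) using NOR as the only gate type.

((x3 NOR x3) NOR (((x2 NOR x3) NOR (x2 NOR x3)) NOR ((x2 NOR x3) NOR (x2 NOR x3))))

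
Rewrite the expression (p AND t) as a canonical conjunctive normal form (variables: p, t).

(p OR t) AND (p OR NOT t) AND (NOT p OR t)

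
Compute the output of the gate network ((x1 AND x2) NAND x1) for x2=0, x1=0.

Substituting: ((0 AND 0) NAND 0)
= 1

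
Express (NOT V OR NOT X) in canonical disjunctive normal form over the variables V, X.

(NOT V AND NOT X) OR (NOT V AND X) OR (V AND NOT X)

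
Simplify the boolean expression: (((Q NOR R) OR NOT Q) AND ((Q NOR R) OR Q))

By distribution ((E OR v) AND (E OR NOT v) = E):
= (Q NOR R)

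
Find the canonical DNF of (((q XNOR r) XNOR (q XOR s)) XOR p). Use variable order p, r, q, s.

(NOT p AND NOT r AND NOT q AND s) OR (NOT p AND NOT r AND q AND s) OR (NOT p AND r AND NOT q AND NOT s) OR (NOT p AND r AND q AND NOT s) OR (p AND NOT r AND NOT q AND NOT s) OR (p AND NOT r AND q AND NOT s) OR (p AND r AND NOT q AND s) OR (p AND r AND q AND s)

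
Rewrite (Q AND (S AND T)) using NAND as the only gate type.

((Q NAND ((S NAND T) NAND (S NAND T))) NAND (Q NAND ((S NAND T) NAND (S NAND T))))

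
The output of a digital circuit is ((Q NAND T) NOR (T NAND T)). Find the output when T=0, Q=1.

Substituting: ((1 NAND 0) NOR (0 NAND 0))
= 0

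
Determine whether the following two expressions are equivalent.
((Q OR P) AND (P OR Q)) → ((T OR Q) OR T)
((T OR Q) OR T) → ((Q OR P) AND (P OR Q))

No, Converse is not equivalent to original (counterexample: Q=0, P=0, T=1)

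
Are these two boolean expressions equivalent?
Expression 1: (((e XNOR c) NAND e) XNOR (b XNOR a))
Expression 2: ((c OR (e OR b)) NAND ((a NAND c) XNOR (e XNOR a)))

No. Counterexample: with b=0, a=0, e=0, c=1, Expression 1 = 1 but Expression 2 = 0.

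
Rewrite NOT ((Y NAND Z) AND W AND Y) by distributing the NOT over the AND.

NOT (Y NAND Z) OR NOT W OR NOT Y
De Morgan's: NOT(AND of terms) = OR of negations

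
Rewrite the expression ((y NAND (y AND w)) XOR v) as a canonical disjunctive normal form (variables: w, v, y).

(NOT w AND NOT v AND NOT y) OR (NOT w AND NOT v AND y) OR (w AND NOT v AND NOT y) OR (w AND v AND y)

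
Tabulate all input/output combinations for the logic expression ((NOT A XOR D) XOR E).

A | D | E | Output
------------------
0 | 0 | 0 | 1
0 | 0 | 1 | 0
0 | 1 | 0 | 0
0 | 1 | 1 | 1
1 | 0 | 0 | 0
1 | 0 | 1 | 1
1 | 1 | 0 | 1
1 | 1 | 1 | 0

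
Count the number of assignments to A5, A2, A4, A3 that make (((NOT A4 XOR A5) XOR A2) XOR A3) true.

Satisfying assignments: (0,0,0,0), (0,0,1,1), (0,1,0,1), (0,1,1,0), (1,0,0,1), (1,0,1,0), (1,1,0,0), (1,1,1,1)
Count: 8 out of 16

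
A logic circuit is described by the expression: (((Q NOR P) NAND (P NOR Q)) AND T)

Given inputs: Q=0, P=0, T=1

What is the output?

Substituting: (((0 NOR 0) NAND (0 NOR 0)) AND 1)
= 0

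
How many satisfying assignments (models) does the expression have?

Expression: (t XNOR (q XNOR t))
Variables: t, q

Satisfying assignments: (0,1), (1,1)
Count: 2 out of 4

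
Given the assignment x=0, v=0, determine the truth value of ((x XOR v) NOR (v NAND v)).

Substituting: ((0 XOR 0) NOR (0 NAND 0))
= 0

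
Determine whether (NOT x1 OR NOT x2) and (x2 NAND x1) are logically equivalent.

Yes, they are equivalent — the two output columns agree on all 4 assignments:
x1 | x2 | Expression 1 | Expression 2
-------------------------------------
0 | 0 | 1 | 1
0 | 1 | 1 | 1
1 | 0 | 1 | 1
1 | 1 | 0 | 0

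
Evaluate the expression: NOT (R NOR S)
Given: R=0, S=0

Substituting: NOT (0 NOR 0)
= 0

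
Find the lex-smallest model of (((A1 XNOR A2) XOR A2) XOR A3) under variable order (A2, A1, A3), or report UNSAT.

A2=0, A1=0, A3=0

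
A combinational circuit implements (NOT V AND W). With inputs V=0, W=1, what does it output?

Substituting: (NOT 0 AND 1)
= 1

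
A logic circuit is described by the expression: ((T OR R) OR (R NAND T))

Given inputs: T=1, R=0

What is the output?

Substituting: ((1 OR 0) OR (0 NAND 1))
= 1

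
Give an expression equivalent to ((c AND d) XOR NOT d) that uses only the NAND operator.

((((c NAND d) NAND (c NAND d)) NAND (((c NAND d) NAND (c NAND d)) NAND (d NAND d))) NAND ((d NAND d) NAND (((c NAND d) NAND (c NAND d)) NAND (d NAND d))))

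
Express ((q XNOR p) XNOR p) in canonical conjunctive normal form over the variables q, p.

(q OR p) AND (q OR NOT p)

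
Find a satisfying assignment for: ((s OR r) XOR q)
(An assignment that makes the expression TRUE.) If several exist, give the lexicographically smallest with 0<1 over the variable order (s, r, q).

s=0, r=0, q=1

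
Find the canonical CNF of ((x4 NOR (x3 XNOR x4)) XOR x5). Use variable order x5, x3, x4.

(x5 OR x3 OR x4) AND (x5 OR x3 OR NOT x4) AND (x5 OR NOT x3 OR NOT x4) AND (NOT x5 OR NOT x3 OR x4)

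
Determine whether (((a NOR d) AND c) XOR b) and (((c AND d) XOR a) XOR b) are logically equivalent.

No. Counterexample: with a=0, d=0, c=1, b=0, Expression 1 = 1 but Expression 2 = 0.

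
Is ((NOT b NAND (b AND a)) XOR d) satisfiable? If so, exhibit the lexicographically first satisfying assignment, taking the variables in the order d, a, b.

d=0, a=0, b=0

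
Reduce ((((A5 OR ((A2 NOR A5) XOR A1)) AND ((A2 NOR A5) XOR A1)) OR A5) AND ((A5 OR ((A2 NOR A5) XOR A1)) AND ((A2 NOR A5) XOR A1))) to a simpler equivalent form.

By absorption (E AND (E OR v) = E) then absorption (E AND (E OR v) = E):
= ((A2 NOR A5) XOR A1)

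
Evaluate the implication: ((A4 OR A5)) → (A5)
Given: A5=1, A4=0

Antecedent ((A4 OR A5)) = 1; consequent (A5) = 1.
1 → 1 = 1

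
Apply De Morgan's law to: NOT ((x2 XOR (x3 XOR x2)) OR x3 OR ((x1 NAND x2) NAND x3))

NOT (x2 XOR (x3 XOR x2)) AND NOT x3 AND NOT ((x1 NAND x2) NAND x3)
De Morgan's: NOT(OR of terms) = AND of negations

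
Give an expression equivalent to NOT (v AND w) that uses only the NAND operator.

(((v NAND w) NAND (v NAND w)) NAND ((v NAND w) NAND (v NAND w)))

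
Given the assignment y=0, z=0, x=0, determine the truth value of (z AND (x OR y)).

Substituting: (0 AND (0 OR 0))
= 0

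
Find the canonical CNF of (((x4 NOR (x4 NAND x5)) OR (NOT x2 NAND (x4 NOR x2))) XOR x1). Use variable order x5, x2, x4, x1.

(x5 OR x2 OR x4 OR x1) AND (x5 OR x2 OR NOT x4 OR NOT x1) AND (x5 OR NOT x2 OR x4 OR NOT x1) AND (x5 OR NOT x2 OR NOT x4 OR NOT x1) AND (NOT x5 OR x2 OR x4 OR x1) AND (NOT x5 OR x2 OR NOT x4 OR NOT x1) AND (NOT x5 OR NOT x2 OR x4 OR NOT x1) AND (NOT x5 OR NOT x2 OR NOT x4 OR NOT x1)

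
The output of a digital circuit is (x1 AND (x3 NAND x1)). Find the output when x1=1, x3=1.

Substituting: (1 AND (1 NAND 1))
= 0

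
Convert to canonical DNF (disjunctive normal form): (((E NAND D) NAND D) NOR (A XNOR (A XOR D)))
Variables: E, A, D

(NOT E AND NOT A AND D) OR (NOT E AND A AND D)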